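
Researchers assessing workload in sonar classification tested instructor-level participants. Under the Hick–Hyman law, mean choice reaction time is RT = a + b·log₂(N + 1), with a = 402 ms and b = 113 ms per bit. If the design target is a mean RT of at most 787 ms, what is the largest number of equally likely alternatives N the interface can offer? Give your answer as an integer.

Set 402 + 113·log₂(N + 1) ≤ 787.
log₂(N + 1) ≤ (787 − 402) / 113 = 3.4071.
N + 1 ≤ 2^3.4071 = 10.6081.
N ≤ 9.6081, so the largest integer N is 9.

9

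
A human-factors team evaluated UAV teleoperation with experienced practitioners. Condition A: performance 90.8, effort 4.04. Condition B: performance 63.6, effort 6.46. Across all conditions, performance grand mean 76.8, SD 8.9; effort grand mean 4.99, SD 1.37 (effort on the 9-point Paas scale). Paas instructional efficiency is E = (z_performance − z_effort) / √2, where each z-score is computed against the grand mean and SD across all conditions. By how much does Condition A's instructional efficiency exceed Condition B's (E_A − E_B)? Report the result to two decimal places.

Condition A: z_P = (90.8 − 76.8)/8.9 = 1.5730; z_E = (4.04 − 4.99)/1.37 = -0.6934; E_A = (1.5730 − (-0.6934))/√2 = 1.6026.
Condition B: z_P = (63.6 − 76.8)/8.9 = -1.4831; z_E = (6.46 − 4.99)/1.37 = 1.0730; E_B = (-1.4831 − 1.0730)/√2 = -1.8074.
E_A − E_B = 1.6026 − (-1.8074) = 3.4100 ≈ 3.41.

3.41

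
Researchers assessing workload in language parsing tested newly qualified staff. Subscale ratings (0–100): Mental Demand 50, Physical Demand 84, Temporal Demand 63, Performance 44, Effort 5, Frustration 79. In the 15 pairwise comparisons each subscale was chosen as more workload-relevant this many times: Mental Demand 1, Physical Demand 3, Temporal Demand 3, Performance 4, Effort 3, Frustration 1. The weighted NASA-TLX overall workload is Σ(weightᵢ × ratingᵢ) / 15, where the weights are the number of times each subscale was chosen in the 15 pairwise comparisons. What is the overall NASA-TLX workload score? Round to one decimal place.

50.7

The tallies are the weights (they sum to 15).
Weighted sum = 1·50 + 3·84 + 3·63 + 4·44 + 3·5 + 1·79
            = 50 + 252 + 189 + 176 + 15 + 79 = 761.
Overall workload = 761 / 15 = 50.7333 ≈ 50.7.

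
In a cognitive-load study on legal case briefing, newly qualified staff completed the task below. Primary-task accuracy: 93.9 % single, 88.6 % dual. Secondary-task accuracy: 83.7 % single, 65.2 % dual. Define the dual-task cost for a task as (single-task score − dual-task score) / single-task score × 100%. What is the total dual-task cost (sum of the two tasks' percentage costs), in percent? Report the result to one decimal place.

27.7

Primary cost = (93.9 − 88.6) / 93.9 × 100% = 5.6443%.
Secondary cost = (83.7 − 65.2) / 83.7 × 100% = 22.1027%.
Total = 5.6443% + 22.1027% = 27.7470% ≈ 27.7%.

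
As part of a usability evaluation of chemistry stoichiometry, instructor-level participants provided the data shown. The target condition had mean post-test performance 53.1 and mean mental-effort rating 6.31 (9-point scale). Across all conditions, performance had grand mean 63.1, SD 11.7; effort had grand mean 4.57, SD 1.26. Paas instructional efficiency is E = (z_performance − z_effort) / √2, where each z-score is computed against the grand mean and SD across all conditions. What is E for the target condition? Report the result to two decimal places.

z_performance = (53.1 − 63.1) / 11.7 = -10.0000 / 11.7 = -0.8547.
z_effort = (6.31 − 4.57) / 1.26 = 1.7400 / 1.26 = 1.3810.
z_P − z_E = -0.8547 − 1.3810 = -2.2357.
E = -2.2357 / √2 = -2.2357 / 1.41421 = -1.5809 ≈ -1.58.

-1.58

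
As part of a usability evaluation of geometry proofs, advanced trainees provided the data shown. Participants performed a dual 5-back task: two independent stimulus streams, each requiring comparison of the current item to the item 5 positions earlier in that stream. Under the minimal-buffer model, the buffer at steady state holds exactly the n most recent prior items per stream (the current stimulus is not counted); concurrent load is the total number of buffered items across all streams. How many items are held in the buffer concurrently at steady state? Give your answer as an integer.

10

Each stream's buffer holds its 5 most recent prior items.
Two independent streams: 2 × 5 = 10 buffered items at steady state.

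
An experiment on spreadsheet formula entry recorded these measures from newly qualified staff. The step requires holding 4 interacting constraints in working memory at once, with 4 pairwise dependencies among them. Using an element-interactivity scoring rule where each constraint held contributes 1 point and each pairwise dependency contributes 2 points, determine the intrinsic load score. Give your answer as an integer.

Element contribution: 4 × 1 = 4.
Interaction contribution: 4 × 2 = 8.
Intrinsic load = 4 + 8 = 12.

12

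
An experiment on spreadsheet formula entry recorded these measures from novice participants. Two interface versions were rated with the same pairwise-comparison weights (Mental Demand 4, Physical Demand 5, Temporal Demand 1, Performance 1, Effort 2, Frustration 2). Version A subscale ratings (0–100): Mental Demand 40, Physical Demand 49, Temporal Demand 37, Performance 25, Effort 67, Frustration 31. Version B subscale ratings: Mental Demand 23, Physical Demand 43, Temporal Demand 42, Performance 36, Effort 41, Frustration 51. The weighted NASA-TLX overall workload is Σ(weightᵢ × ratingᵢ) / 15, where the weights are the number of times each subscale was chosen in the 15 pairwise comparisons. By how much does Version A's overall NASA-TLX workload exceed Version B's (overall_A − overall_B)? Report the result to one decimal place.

Version A weighted sum = 4·40 + 5·49 + 1·37 + 1·25 + 2·67 + 2·31 = 160 + 245 + 37 + 25 + 134 + 62 = 663; overall_A = 663/15 = 44.2000.
Version B weighted sum = 4·23 + 5·43 + 1·42 + 1·36 + 2·41 + 2·51 = 92 + 215 + 42 + 36 + 82 + 102 = 569; overall_B = 569/15 = 37.9333.
Difference = 44.2000 − 37.9333 = 6.2667 ≈ 6.3.

6.3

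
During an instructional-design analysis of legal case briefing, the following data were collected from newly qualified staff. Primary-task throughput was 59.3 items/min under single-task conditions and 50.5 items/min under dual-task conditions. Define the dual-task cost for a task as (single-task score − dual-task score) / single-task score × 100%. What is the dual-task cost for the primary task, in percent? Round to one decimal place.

14.8

Cost = (59.3 − 50.5) / 59.3 × 100%
     = 8.8000 / 59.3 × 100% = 14.8398%.
≈ 14.8%.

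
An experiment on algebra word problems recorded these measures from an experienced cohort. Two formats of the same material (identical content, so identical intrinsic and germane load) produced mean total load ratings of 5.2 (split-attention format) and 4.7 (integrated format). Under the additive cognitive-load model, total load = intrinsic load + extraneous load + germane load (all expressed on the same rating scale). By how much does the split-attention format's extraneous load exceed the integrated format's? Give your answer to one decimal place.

Intrinsic and germane load are equal across formats, so the difference in total load equals the difference in extraneous load.
Extraneous-load difference = 5.2 − 4.7 = 0.5.

0.5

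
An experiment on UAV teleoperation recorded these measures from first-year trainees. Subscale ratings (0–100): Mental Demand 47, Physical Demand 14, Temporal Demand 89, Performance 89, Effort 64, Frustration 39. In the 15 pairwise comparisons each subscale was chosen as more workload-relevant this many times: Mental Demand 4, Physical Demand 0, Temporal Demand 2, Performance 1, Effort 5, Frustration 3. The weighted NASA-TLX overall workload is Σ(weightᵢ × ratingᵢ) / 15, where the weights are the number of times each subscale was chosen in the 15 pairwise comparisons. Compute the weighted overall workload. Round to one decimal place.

The tallies are the weights (they sum to 15).
Weighted sum = 4·47 + 0·14 + 2·89 + 1·89 + 5·64 + 3·39
            = 188 + 0 + 178 + 89 + 320 + 117 = 892.
Overall workload = 892 / 15 = 59.4667 ≈ 59.5.

59.5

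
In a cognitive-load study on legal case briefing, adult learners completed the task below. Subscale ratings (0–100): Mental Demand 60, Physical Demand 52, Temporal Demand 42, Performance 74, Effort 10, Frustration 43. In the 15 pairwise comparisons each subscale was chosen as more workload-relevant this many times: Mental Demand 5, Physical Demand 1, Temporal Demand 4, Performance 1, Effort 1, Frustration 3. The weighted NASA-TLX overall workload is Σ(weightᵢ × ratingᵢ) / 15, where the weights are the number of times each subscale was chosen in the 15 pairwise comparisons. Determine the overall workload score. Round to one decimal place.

48.9

The tallies are the weights (they sum to 15).
Weighted sum = 5·60 + 1·52 + 4·42 + 1·74 + 1·10 + 3·43
            = 300 + 52 + 168 + 74 + 10 + 129 = 733.
Overall workload = 733 / 15 = 48.8667 ≈ 48.9.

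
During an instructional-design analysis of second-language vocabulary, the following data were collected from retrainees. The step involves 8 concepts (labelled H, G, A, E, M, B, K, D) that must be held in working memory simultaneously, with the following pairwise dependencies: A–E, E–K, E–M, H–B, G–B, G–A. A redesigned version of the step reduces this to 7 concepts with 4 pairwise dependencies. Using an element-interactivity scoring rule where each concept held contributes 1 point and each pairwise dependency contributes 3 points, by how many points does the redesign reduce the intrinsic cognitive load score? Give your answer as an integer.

Original: 8 × 1 + 6 × 3 = 8 + 18 = 26.
Redesigned: 7 × 1 + 4 × 3 = 7 + 12 = 19.
Reduction = 26 − 19 = 7.

7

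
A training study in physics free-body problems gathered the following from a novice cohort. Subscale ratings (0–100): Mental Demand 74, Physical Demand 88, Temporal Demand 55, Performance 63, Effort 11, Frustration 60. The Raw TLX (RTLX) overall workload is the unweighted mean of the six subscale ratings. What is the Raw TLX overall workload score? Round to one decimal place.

Sum of ratings = 74 + 88 + 55 + 63 + 11 + 60 = 351.
RTLX = 351 / 6 = 58.5000 ≈ 58.5.

58.5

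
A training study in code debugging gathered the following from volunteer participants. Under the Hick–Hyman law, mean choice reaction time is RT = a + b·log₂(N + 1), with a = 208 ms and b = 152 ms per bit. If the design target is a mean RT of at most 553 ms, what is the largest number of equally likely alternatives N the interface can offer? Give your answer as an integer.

Set 208 + 152·log₂(N + 1) ≤ 553.
log₂(N + 1) ≤ (553 − 208) / 152 = 2.2697.
N + 1 ≤ 2^2.2697 = 4.8222.
N ≤ 3.8222, so the largest integer N is 3.

3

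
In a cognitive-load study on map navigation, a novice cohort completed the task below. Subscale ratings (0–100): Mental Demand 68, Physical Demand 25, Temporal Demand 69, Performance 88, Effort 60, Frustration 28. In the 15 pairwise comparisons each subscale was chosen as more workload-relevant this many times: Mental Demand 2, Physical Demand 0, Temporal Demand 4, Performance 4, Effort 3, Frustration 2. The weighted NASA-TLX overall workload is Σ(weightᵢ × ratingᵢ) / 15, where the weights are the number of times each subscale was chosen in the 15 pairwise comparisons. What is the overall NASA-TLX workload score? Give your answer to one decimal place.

The tallies are the weights (they sum to 15).
Weighted sum = 2·68 + 0·25 + 4·69 + 4·88 + 3·60 + 2·28
            = 136 + 0 + 276 + 352 + 180 + 56 = 1000.
Overall workload = 1000 / 15 = 66.6667 ≈ 66.7.

66.7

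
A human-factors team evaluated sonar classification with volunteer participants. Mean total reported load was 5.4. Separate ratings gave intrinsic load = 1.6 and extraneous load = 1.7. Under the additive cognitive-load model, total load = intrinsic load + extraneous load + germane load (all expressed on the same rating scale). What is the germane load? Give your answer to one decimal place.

germane load = total − intrinsic − extraneous
             = 5.4 − 1.6 − 1.7 = 2.1.

2.1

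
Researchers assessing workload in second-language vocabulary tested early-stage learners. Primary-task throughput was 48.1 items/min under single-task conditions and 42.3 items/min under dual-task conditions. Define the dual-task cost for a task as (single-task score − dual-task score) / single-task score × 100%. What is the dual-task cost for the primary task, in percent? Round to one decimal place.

12.1

Cost = (48.1 − 42.3) / 48.1 × 100%
     = 5.8000 / 48.1 × 100% = 12.0582%.
≈ 12.1%.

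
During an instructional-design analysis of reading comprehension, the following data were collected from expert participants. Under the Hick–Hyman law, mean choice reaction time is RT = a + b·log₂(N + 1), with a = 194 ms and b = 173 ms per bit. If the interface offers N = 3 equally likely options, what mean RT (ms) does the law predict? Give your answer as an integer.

log₂(3 + 1) = log₂(4) = 2.0000.
RT = 194 + 173 × 2.0000 = 194 + 346.0000 = 540.0000 ms.
≈ 540 ms.

540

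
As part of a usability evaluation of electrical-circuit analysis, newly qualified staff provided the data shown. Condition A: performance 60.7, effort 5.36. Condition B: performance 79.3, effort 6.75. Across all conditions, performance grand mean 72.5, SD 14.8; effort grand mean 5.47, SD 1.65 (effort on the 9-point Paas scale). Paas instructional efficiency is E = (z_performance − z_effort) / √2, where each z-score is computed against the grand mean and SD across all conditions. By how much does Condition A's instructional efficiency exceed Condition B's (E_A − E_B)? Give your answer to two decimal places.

-0.29

Condition A: z_P = (60.7 − 72.5)/14.8 = -0.7973; z_E = (5.36 − 5.47)/1.65 = -0.0667; E_A = (-0.7973 − (-0.0667))/√2 = -0.5166.
Condition B: z_P = (79.3 − 72.5)/14.8 = 0.4595; z_E = (6.75 − 5.47)/1.65 = 0.7758; E_B = (0.4595 − 0.7758)/√2 = -0.2237.
E_A − E_B = -0.5166 − (-0.2237) = -0.2929 ≈ -0.29.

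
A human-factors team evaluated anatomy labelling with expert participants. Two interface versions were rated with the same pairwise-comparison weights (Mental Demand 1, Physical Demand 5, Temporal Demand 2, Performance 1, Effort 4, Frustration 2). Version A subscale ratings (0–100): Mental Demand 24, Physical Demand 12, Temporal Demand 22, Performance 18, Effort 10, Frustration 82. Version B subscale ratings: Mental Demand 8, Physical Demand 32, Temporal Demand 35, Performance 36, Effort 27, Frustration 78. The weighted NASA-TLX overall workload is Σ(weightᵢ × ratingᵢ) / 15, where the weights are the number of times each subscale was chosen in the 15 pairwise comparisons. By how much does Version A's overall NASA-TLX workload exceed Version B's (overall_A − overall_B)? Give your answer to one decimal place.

-12.5

Version A weighted sum = 1·24 + 5·12 + 2·22 + 1·18 + 4·10 + 2·82 = 24 + 60 + 44 + 18 + 40 + 164 = 350; overall_A = 350/15 = 23.3333.
Version B weighted sum = 1·8 + 5·32 + 2·35 + 1·36 + 4·27 + 2·78 = 8 + 160 + 70 + 36 + 108 + 156 = 538; overall_B = 538/15 = 35.8667.
Difference = 23.3333 − 35.8667 = -12.5334 ≈ -12.5.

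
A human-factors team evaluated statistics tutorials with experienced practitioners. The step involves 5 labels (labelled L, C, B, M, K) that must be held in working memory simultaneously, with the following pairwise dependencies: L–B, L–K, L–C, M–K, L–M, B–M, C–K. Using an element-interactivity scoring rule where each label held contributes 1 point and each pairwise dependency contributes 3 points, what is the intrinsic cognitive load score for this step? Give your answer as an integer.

26

Count of labels held simultaneously: 5.
Count of pairwise dependencies listed: 7.
Element contribution: 5 × 1 = 5.
Interaction contribution: 7 × 3 = 21.
Intrinsic load = 5 + 21 = 26.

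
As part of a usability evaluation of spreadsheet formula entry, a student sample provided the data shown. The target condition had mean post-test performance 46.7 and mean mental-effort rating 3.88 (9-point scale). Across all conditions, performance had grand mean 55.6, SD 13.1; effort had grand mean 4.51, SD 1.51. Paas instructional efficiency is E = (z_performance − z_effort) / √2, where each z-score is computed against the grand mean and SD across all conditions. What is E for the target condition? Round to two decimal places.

-0.19

z_performance = (46.7 − 55.6) / 13.1 = -8.9000 / 13.1 = -0.6794.
z_effort = (3.88 − 4.51) / 1.51 = -0.6300 / 1.51 = -0.4172.
z_P − z_E = -0.6794 − (-0.4172) = -0.2622.
E = -0.2622 / √2 = -0.2622 / 1.41421 = -0.1854 ≈ -0.19.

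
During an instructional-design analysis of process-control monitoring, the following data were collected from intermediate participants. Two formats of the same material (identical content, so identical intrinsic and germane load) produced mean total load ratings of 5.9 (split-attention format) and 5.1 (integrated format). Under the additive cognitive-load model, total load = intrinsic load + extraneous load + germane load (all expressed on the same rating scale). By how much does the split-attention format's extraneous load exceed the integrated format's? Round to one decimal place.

Intrinsic and germane load are equal across formats, so the difference in total load equals the difference in extraneous load.
Extraneous-load difference = 5.9 − 5.1 = 0.8.

0.8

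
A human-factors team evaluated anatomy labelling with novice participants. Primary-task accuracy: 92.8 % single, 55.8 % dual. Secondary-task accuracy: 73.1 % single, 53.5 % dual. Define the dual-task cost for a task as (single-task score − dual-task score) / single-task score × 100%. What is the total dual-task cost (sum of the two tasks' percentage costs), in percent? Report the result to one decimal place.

66.7

Primary cost = (92.8 − 55.8) / 92.8 × 100% = 39.8707%.
Secondary cost = (73.1 − 53.5) / 73.1 × 100% = 26.8126%.
Total = 39.8707% + 26.8126% = 66.6833% ≈ 66.7%.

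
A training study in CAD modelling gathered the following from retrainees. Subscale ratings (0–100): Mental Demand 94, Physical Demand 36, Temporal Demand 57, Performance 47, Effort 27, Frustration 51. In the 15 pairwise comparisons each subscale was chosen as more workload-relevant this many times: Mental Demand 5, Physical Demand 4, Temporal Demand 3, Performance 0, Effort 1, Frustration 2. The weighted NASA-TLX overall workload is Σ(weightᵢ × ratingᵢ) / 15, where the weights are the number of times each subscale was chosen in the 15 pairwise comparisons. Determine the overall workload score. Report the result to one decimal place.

The tallies are the weights (they sum to 15).
Weighted sum = 5·94 + 4·36 + 3·57 + 0·47 + 1·27 + 2·51
            = 470 + 144 + 171 + 0 + 27 + 102 = 914.
Overall workload = 914 / 15 = 60.9333 ≈ 60.9.

60.9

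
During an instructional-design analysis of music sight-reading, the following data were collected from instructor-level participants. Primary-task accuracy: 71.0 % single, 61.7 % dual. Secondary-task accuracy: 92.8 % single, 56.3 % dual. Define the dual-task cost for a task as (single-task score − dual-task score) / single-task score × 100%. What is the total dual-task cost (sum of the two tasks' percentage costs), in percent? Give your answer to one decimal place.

Primary cost = (71.0 − 61.7) / 71.0 × 100% = 13.0986%.
Secondary cost = (92.8 − 56.3) / 92.8 × 100% = 39.3319%.
Total = 13.0986% + 39.3319% = 52.4305% ≈ 52.4%.

52.4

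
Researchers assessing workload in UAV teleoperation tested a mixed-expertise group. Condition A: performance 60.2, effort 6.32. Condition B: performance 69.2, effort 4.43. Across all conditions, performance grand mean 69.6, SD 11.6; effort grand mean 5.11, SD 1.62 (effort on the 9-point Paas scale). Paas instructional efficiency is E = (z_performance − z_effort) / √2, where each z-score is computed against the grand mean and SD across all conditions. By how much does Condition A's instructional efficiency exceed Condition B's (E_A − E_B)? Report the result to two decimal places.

Condition A: z_P = (60.2 − 69.6)/11.6 = -0.8103; z_E = (6.32 − 5.11)/1.62 = 0.7469; E_A = (-0.8103 − 0.7469)/√2 = -1.1011.
Condition B: z_P = (69.2 − 69.6)/11.6 = -0.0345; z_E = (4.43 − 5.11)/1.62 = -0.4198; E_B = (-0.0345 − (-0.4198))/√2 = 0.2724.
E_A − E_B = -1.1011 − 0.2724 = -1.3735 ≈ -1.37.

-1.37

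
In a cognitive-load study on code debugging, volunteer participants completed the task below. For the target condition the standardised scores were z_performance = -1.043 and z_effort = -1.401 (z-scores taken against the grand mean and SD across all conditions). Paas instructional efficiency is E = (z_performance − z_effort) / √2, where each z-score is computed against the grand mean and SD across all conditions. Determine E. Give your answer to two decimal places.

0.25

z_P − z_E = -1.043 − (-1.401) = 0.3580.
E = 0.3580 / √2 = 0.3580 / 1.41421 = 0.2531 ≈ 0.25.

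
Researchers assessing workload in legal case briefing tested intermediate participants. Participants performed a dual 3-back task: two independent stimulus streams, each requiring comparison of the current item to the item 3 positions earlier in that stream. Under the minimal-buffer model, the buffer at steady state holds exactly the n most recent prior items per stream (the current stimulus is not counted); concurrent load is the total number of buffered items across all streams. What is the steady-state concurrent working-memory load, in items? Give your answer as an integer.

Each stream's buffer holds its 3 most recent prior items.
Two independent streams: 2 × 3 = 6 buffered items at steady state.

6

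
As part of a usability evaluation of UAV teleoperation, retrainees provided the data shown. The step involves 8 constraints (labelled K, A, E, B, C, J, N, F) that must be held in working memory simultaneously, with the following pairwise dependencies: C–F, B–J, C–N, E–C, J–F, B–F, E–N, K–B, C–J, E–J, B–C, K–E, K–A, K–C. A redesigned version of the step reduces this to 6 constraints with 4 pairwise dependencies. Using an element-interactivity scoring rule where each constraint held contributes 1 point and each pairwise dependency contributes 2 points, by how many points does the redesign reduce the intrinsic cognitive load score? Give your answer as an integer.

Original: 8 × 1 + 14 × 2 = 8 + 28 = 36.
Redesigned: 6 × 1 + 4 × 2 = 6 + 8 = 14.
Reduction = 36 − 14 = 22.

22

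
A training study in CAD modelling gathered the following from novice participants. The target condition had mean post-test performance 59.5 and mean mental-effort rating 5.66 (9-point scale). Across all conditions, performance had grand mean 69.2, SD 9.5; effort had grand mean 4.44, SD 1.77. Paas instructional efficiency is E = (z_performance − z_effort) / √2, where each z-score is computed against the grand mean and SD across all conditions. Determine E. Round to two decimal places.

z_performance = (59.5 − 69.2) / 9.5 = -9.7000 / 9.5 = -1.0211.
z_effort = (5.66 − 4.44) / 1.77 = 1.2200 / 1.77 = 0.6893.
z_P − z_E = -1.0211 − 0.6893 = -1.7104.
E = -1.7104 / √2 = -1.7104 / 1.41421 = -1.2094 ≈ -1.21.

-1.21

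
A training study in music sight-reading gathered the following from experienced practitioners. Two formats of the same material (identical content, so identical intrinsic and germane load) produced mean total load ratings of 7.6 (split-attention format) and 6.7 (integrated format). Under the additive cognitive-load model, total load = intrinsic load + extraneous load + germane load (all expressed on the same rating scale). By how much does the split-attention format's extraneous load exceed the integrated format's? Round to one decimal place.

Intrinsic and germane load are equal across formats, so the difference in total load equals the difference in extraneous load.
Extraneous-load difference = 7.6 − 6.7 = 0.9.

0.9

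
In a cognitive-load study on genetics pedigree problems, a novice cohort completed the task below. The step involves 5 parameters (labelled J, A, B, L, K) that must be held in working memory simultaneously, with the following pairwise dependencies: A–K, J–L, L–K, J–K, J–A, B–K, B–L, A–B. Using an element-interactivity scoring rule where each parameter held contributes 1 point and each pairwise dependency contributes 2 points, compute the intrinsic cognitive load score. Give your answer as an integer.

21

Count of parameters held simultaneously: 5.
Count of pairwise dependencies listed: 8.
Element contribution: 5 × 1 = 5.
Interaction contribution: 8 × 2 = 16.
Intrinsic load = 5 + 16 = 21.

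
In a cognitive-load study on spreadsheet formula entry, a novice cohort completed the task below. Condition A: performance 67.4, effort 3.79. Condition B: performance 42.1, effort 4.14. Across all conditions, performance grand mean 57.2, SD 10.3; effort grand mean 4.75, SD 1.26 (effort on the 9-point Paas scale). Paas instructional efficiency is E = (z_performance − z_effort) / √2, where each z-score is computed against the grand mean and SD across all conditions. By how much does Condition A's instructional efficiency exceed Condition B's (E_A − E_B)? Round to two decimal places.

Condition A: z_P = (67.4 − 57.2)/10.3 = 0.9903; z_E = (3.79 − 4.75)/1.26 = -0.7619; E_A = (0.9903 − (-0.7619))/√2 = 1.2390.
Condition B: z_P = (42.1 − 57.2)/10.3 = -1.4660; z_E = (4.14 − 4.75)/1.26 = -0.4841; E_B = (-1.4660 − (-0.4841))/√2 = -0.6943.
E_A − E_B = 1.2390 − (-0.6943) = 1.9333 ≈ 1.93.

1.93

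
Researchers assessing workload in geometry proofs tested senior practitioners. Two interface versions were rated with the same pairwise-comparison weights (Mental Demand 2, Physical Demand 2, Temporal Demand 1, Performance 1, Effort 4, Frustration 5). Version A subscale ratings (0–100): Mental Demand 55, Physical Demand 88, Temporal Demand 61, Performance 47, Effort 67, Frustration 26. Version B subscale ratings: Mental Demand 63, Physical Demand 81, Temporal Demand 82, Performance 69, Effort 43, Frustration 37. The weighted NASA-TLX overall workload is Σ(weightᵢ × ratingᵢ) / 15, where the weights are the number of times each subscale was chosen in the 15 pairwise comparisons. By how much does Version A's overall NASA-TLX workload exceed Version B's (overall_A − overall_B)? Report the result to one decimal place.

Version A weighted sum = 2·55 + 2·88 + 1·61 + 1·47 + 4·67 + 5·26 = 110 + 176 + 61 + 47 + 268 + 130 = 792; overall_A = 792/15 = 52.8000.
Version B weighted sum = 2·63 + 2·81 + 1·82 + 1·69 + 4·43 + 5·37 = 126 + 162 + 82 + 69 + 172 + 185 = 796; overall_B = 796/15 = 53.0667.
Difference = 52.8000 − 53.0667 = -0.2667 ≈ -0.3.

-0.3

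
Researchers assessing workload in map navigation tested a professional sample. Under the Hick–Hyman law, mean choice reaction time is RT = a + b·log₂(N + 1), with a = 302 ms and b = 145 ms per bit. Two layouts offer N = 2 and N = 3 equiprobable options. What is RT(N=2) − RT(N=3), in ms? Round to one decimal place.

RT(2) = 302 + 145·log₂(3) = 302 + 145·1.5850 = 531.8250 ms.
RT(3) = 302 + 145·log₂(4) = 302 + 145·2.0000 = 592.0000 ms.
Difference = 531.8250 − 592.0000 = -60.1750 ≈ -60.2 ms.

-60.2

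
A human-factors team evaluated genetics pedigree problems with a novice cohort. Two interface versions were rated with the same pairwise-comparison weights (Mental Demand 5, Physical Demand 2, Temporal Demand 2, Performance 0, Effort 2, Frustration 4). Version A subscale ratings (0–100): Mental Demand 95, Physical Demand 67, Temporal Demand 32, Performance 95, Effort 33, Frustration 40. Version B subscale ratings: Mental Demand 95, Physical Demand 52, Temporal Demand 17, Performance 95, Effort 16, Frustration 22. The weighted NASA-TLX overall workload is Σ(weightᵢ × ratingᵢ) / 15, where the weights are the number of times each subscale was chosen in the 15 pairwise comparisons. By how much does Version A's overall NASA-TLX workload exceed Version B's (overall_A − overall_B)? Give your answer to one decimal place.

11.1

Version A weighted sum = 5·95 + 2·67 + 2·32 + 0·95 + 2·33 + 4·40 = 475 + 134 + 64 + 0 + 66 + 160 = 899; overall_A = 899/15 = 59.9333.
Version B weighted sum = 5·95 + 2·52 + 2·17 + 0·95 + 2·16 + 4·22 = 475 + 104 + 34 + 0 + 32 + 88 = 733; overall_B = 733/15 = 48.8667.
Difference = 59.9333 − 48.8667 = 11.0666 ≈ 11.1.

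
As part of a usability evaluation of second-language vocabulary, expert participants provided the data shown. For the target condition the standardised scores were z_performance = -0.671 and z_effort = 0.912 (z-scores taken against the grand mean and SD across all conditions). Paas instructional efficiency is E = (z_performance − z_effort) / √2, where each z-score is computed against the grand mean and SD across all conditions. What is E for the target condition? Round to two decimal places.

-1.12

z_P − z_E = -0.671 − 0.912 = -1.5830.
E = -1.5830 / √2 = -1.5830 / 1.41421 = -1.1194 ≈ -1.12.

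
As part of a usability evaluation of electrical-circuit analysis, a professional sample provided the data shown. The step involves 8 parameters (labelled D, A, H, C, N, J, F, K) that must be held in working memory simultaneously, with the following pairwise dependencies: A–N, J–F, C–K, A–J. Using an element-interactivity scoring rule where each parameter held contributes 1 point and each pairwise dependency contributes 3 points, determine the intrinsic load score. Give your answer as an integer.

Count of parameters held simultaneously: 8.
Count of pairwise dependencies listed: 4.
Element contribution: 8 × 1 = 8.
Interaction contribution: 4 × 3 = 12.
Intrinsic load = 8 + 12 = 20.

20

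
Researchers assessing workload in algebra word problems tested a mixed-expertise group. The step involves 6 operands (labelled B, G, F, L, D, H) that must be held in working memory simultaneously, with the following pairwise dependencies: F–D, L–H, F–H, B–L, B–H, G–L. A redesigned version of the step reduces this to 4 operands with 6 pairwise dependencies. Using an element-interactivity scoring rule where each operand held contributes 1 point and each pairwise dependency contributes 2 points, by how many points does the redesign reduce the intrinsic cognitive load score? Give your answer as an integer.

Original: 6 × 1 + 6 × 2 = 6 + 12 = 18.
Redesigned: 4 × 1 + 6 × 2 = 4 + 12 = 16.
Reduction = 18 − 16 = 2.

2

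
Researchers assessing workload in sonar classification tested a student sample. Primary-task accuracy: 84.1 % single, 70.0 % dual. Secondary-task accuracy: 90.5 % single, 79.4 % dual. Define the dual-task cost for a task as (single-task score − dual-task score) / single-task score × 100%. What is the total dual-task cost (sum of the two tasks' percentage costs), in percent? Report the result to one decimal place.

Primary cost = (84.1 − 70.0) / 84.1 × 100% = 16.7658%.
Secondary cost = (90.5 − 79.4) / 90.5 × 100% = 12.2652%.
Total = 16.7658% + 12.2652% = 29.0310% ≈ 29.0%.

29.0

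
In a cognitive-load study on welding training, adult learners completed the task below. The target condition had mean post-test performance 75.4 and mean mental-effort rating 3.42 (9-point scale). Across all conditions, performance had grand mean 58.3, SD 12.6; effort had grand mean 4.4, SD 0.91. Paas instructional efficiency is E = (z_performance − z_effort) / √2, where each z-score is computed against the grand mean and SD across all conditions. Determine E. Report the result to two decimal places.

z_performance = (75.4 − 58.3) / 12.6 = 17.1000 / 12.6 = 1.3571.
z_effort = (3.42 − 4.4) / 0.91 = -0.9800 / 0.91 = -1.0769.
z_P − z_E = 1.3571 − (-1.0769) = 2.4340.
E = 2.4340 / √2 = 2.4340 / 1.41421 = 1.7211 ≈ 1.72.

1.72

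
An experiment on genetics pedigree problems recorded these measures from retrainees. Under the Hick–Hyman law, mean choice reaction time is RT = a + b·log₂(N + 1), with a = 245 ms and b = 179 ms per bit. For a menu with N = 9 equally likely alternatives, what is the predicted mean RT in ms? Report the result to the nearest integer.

log₂(9 + 1) = log₂(10) = 3.3219.
RT = 245 + 179 × 3.3219 = 245 + 594.6201 = 839.6201 ms.
≈ 840 ms.

840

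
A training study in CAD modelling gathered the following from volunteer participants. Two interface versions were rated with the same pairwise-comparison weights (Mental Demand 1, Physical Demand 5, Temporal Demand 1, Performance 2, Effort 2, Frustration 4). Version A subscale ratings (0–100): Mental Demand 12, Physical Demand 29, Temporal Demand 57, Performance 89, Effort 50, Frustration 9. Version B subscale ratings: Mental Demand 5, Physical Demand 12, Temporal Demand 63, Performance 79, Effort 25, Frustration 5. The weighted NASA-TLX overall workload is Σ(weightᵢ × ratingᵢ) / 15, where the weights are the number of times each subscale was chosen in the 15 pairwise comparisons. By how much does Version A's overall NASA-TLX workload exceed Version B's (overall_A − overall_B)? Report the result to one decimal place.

11.5

Version A weighted sum = 1·12 + 5·29 + 1·57 + 2·89 + 2·50 + 4·9 = 12 + 145 + 57 + 178 + 100 + 36 = 528; overall_A = 528/15 = 35.2000.
Version B weighted sum = 1·5 + 5·12 + 1·63 + 2·79 + 2·25 + 4·5 = 5 + 60 + 63 + 158 + 50 + 20 = 356; overall_B = 356/15 = 23.7333.
Difference = 35.2000 − 23.7333 = 11.4667 ≈ 11.5.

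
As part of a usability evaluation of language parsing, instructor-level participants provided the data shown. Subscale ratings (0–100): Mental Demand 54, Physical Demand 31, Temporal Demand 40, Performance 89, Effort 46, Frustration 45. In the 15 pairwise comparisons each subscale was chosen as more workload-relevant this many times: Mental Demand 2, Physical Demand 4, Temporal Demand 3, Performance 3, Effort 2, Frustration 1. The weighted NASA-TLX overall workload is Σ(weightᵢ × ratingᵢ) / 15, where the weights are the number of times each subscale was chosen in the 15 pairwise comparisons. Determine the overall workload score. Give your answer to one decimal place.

50.4

The tallies are the weights (they sum to 15).
Weighted sum = 2·54 + 4·31 + 3·40 + 3·89 + 2·46 + 1·45
            = 108 + 124 + 120 + 267 + 92 + 45 = 756.
Overall workload = 756 / 15 = 50.4000 ≈ 50.4.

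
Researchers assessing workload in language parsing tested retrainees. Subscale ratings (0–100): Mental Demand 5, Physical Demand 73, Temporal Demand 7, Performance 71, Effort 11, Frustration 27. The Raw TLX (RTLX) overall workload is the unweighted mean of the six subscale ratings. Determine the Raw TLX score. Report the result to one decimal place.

32.3

Sum of ratings = 5 + 73 + 7 + 71 + 11 + 27 = 194.
RTLX = 194 / 6 = 32.3333 ≈ 32.3.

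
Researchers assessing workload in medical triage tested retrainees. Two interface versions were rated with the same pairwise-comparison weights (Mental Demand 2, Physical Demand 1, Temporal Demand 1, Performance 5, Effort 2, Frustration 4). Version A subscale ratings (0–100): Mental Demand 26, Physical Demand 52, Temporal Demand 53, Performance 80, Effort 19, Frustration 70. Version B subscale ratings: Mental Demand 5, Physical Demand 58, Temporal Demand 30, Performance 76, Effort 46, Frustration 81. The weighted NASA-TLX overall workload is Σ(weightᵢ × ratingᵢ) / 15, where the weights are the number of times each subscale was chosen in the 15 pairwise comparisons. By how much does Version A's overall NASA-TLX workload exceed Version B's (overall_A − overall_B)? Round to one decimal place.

Version A weighted sum = 2·26 + 1·52 + 1·53 + 5·80 + 2·19 + 4·70 = 52 + 52 + 53 + 400 + 38 + 280 = 875; overall_A = 875/15 = 58.3333.
Version B weighted sum = 2·5 + 1·58 + 1·30 + 5·76 + 2·46 + 4·81 = 10 + 58 + 30 + 380 + 92 + 324 = 894; overall_B = 894/15 = 59.6000.
Difference = 58.3333 − 59.6000 = -1.2667 ≈ -1.3.

-1.3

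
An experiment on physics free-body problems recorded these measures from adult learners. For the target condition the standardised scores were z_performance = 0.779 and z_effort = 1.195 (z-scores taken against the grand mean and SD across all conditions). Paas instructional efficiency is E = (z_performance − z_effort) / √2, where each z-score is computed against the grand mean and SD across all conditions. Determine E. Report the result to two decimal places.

-0.29

z_P − z_E = 0.779 − 1.195 = -0.4160.
E = -0.4160 / √2 = -0.4160 / 1.41421 = -0.2942 ≈ -0.29.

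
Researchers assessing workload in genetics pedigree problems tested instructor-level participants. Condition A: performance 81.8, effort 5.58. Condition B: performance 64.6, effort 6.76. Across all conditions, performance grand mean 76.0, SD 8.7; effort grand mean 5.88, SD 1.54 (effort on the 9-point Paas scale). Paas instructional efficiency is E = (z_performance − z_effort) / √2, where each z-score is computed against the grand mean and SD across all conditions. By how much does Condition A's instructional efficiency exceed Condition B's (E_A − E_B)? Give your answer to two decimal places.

Condition A: z_P = (81.8 − 76.0)/8.7 = 0.6667; z_E = (5.58 − 5.88)/1.54 = -0.1948; E_A = (0.6667 − (-0.1948))/√2 = 0.6092.
Condition B: z_P = (64.6 − 76.0)/8.7 = -1.3103; z_E = (6.76 − 5.88)/1.54 = 0.5714; E_B = (-1.3103 − 0.5714)/√2 = -1.3306.
E_A − E_B = 0.6092 − (-1.3306) = 1.9398 ≈ 1.94.

1.94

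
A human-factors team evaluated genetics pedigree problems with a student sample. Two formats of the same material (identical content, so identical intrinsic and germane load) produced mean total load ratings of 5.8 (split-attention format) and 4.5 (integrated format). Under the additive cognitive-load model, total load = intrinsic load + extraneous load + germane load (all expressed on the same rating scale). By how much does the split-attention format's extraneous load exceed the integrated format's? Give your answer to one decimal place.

1.3

Intrinsic and germane load are equal across formats, so the difference in total load equals the difference in extraneous load.
Extraneous-load difference = 5.8 − 4.5 = 1.3.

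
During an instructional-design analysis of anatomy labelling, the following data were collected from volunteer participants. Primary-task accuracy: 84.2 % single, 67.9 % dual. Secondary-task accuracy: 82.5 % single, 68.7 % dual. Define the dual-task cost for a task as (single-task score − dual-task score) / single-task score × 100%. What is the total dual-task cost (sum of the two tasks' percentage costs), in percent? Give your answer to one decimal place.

36.1

Primary cost = (84.2 − 67.9) / 84.2 × 100% = 19.3587%.
Secondary cost = (82.5 − 68.7) / 82.5 × 100% = 16.7273%.
Total = 19.3587% + 16.7273% = 36.0860% ≈ 36.1%.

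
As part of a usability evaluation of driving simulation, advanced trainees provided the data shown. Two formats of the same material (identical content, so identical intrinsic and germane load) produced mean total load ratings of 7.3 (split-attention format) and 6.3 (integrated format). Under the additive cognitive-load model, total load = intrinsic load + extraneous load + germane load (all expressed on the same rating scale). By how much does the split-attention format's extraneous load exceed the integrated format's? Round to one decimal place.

Intrinsic and germane load are equal across formats, so the difference in total load equals the difference in extraneous load.
Extraneous-load difference = 7.3 − 6.3 = 1.0.

1.0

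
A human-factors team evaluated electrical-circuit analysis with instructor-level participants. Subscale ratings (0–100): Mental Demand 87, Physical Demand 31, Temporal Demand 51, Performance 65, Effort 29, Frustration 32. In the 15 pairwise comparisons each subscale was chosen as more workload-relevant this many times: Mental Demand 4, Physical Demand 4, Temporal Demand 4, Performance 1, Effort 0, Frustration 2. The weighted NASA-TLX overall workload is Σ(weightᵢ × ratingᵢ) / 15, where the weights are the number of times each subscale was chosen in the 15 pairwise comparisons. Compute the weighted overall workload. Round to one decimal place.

53.7

The tallies are the weights (they sum to 15).
Weighted sum = 4·87 + 4·31 + 4·51 + 1·65 + 0·29 + 2·32
            = 348 + 124 + 204 + 65 + 0 + 64 = 805.
Overall workload = 805 / 15 = 53.6667 ≈ 53.7.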